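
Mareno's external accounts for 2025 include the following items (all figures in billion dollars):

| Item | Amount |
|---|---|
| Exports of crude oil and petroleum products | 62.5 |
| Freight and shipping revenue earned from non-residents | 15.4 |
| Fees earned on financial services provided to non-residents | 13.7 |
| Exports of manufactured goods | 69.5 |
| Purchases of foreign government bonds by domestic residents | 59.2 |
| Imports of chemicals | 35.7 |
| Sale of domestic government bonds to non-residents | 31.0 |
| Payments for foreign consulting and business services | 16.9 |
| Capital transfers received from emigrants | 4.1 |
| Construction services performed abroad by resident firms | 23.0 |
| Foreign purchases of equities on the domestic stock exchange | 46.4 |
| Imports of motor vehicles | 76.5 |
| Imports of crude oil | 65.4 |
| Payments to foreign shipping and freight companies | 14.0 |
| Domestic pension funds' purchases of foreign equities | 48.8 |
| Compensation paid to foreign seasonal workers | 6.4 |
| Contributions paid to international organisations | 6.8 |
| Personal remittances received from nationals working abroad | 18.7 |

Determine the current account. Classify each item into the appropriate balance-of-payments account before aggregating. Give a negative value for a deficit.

-18.9

Goods: 69.5 - 65.4 - 76.5 + 62.5 - 35.7 = -45.6
Services: -14.0 - 16.9 + 13.7 + 23.0 + 15.4 = 21.2
Primary income: -6.4
Secondary income: 18.7 - 6.8 = 11.9
Current account = (-45.6) + 21.2 + (-6.4) + 11.9 = -18.9
(Excluded from the current account — financial account: purchases of foreign government bonds by domestic residents 59.2, sale of domestic government bonds to non-residents 31.0, foreign purchases of equities on the domestic stock exchange 46.4, domestic pension funds' purchases of foreign equities 48.8; capital account: capital transfers received from emigrants 4.1.)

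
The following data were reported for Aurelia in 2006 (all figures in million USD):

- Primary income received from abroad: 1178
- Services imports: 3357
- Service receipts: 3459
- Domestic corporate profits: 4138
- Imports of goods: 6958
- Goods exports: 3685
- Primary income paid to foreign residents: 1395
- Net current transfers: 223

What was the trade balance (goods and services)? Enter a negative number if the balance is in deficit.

-3171

Goods balance = 3685 - 6958 = -3273
Services balance = 3459 - 3357 = 102
Trade balance (goods + services) = -3273 + 102 = -3171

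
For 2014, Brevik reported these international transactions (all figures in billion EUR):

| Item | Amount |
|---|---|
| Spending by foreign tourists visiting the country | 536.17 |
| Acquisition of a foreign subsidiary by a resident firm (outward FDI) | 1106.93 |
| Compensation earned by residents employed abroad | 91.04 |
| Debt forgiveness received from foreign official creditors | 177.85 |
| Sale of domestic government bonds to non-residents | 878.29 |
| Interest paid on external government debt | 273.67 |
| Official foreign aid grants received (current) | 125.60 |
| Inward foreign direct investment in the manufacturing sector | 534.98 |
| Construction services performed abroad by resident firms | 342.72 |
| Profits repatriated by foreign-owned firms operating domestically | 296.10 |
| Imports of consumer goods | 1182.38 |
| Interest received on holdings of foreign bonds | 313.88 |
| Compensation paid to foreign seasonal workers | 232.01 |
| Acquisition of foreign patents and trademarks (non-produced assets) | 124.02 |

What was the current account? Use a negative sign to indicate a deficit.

-574.75

Goods: -1182.38
Services: 342.72 + 536.17 = 878.89
Primary income: -273.67 - 232.01 - 296.10 + 91.04 + 313.88 = -396.86
Secondary income: 125.60
Current account = (-1182.38) + 878.89 + (-396.86) + 125.60 = -574.75
(Excluded from the current account — financial account: acquisition of a foreign subsidiary by a resident firm (outward FDI) 1106.93, sale of domestic government bonds to non-residents 878.29, inward foreign direct investment in the manufacturing sector 534.98; capital account: debt forgiveness received from foreign official creditors 177.85, acquisition of foreign patents and trademarks (non-produced assets) 124.02.)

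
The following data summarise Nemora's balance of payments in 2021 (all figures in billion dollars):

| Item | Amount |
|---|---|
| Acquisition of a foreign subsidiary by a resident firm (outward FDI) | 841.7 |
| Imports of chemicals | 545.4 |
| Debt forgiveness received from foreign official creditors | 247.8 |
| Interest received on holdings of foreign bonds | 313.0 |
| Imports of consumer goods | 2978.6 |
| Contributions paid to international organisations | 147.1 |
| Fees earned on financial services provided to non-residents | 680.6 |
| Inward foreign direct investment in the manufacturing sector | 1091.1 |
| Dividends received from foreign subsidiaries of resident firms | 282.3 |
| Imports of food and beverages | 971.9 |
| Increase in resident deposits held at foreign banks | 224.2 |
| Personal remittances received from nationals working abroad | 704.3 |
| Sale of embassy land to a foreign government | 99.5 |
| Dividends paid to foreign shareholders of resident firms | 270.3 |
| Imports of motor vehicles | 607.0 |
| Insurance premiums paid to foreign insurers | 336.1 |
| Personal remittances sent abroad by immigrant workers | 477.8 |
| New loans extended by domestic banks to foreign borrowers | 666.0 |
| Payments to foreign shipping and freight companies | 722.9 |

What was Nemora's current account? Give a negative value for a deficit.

-5076.9

Goods: -607.0 - 545.4 - 971.9 - 2978.6 = -5102.9
Services: -722.9 - 336.1 + 680.6 = -378.4
Primary income: -270.3 + 313.0 + 282.3 = 325.0
Secondary income: 704.3 - 477.8 - 147.1 = 79.4
Current account = (-5102.9) + (-378.4) + 325.0 + 79.4 = -5076.9
(Excluded from the current account — financial account: acquisition of a foreign subsidiary by a resident firm (outward FDI) 841.7, inward foreign direct investment in the manufacturing sector 1091.1, increase in resident deposits held at foreign banks 224.2, new loans extended by domestic banks to foreign borrowers 666.0; capital account: debt forgiveness received from foreign official creditors 247.8, sale of embassy land to a foreign government 99.5.)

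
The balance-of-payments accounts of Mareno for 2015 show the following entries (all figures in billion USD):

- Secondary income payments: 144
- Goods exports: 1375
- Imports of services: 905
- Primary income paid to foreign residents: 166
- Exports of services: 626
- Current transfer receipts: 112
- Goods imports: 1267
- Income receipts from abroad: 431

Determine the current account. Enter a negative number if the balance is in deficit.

Goods balance = 1375 - 1267 = 108
Services balance = 626 - 905 = -279
Trade balance (goods + services) = 108 + (-279) = -171
Net primary income = 431 - 166 = 265
Net secondary income = 112 - 144 = -32
Current account = -171 + 265 + (-32) = 62

62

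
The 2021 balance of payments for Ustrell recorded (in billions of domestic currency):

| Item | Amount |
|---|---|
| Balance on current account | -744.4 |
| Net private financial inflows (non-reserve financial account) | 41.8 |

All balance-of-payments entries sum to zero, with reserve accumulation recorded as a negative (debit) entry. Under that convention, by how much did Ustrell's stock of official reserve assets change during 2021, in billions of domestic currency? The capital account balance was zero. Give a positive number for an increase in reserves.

-702.6

Official reserve transactions balance = -((-744.4) + 41.8) = 702.6
An accumulation of reserves is recorded as a debit (negative entry), so the change in the stock of reserves is the negative of that balance.
Change in official reserves = -(702.6) = -702.6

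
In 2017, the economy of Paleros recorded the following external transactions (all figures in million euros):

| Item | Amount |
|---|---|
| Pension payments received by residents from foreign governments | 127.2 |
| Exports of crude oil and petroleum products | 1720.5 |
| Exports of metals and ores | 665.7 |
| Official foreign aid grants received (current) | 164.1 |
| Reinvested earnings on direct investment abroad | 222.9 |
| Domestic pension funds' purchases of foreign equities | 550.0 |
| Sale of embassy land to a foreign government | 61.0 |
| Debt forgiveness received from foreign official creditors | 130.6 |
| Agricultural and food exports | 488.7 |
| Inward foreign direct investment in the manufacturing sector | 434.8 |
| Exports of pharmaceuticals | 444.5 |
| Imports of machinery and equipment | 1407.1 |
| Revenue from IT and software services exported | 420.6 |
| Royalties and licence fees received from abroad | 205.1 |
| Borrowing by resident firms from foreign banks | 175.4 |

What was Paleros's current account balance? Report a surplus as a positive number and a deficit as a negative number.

3052.2

Goods: 665.7 + 488.7 - 1407.1 + 444.5 + 1720.5 = 1912.3
Services: 205.1 + 420.6 = 625.7
Primary income: 222.9
Secondary income: 127.2 + 164.1 = 291.3
Current account = 1912.3 + 625.7 + 222.9 + 291.3 = 3052.2
(Excluded from the current account — financial account: domestic pension funds' purchases of foreign equities 550.0, inward foreign direct investment in the manufacturing sector 434.8, borrowing by resident firms from foreign banks 175.4; capital account: sale of embassy land to a foreign government 61.0, debt forgiveness received from foreign official creditors 130.6.)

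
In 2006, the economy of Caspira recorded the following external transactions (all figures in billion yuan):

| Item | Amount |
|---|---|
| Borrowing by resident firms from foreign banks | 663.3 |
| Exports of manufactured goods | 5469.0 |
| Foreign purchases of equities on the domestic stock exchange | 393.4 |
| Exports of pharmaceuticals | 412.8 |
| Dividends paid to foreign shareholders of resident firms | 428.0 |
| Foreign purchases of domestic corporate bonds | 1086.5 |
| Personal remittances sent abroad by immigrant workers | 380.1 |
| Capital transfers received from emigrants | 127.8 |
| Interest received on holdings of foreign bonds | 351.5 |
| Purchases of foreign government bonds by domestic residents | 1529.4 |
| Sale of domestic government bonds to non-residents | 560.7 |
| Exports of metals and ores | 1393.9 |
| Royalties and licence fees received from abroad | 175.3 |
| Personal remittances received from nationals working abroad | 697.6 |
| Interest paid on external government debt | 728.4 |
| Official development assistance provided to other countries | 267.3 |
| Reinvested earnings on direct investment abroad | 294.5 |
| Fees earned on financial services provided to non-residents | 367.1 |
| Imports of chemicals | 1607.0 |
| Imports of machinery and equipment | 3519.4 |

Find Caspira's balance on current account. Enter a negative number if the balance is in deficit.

Goods: -1607.0 + 5469.0 + 1393.9 + 412.8 - 3519.4 = 2149.3
Services: 175.3 + 367.1 = 542.4
Primary income: -428.0 + 294.5 - 728.4 + 351.5 = -510.4
Secondary income: -267.3 - 380.1 + 697.6 = 50.2
Current account = 2149.3 + 542.4 + (-510.4) + 50.2 = 2231.5
(Excluded from the current account — financial account: borrowing by resident firms from foreign banks 663.3, foreign purchases of equities on the domestic stock exchange 393.4, foreign purchases of domestic corporate bonds 1086.5, purchases of foreign government bonds by domestic residents 1529.4, sale of domestic government bonds to non-residents 560.7; capital account: capital transfers received from emigrants 127.8.)

2231.5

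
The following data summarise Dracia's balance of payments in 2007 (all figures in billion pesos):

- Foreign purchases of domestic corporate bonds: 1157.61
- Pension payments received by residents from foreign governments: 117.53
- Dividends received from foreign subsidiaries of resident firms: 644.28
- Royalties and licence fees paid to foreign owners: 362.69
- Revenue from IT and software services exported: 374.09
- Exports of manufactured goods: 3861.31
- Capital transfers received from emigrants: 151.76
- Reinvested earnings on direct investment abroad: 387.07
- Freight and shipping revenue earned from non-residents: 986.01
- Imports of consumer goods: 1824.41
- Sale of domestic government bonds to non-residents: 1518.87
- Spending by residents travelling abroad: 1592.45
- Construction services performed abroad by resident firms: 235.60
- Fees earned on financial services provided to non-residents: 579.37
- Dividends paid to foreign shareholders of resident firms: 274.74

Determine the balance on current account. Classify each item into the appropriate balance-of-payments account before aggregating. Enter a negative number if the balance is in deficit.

3130.97

Goods: -1824.41 + 3861.31 = 2036.90
Services: 579.37 + 986.01 + 374.09 - 362.69 - 1592.45 + 235.60 = 219.93
Primary income: -274.74 + 644.28 + 387.07 = 756.61
Secondary income: 117.53
Current account = 2036.90 + 219.93 + 756.61 + 117.53 = 3130.97
(Excluded from the current account — financial account: foreign purchases of domestic corporate bonds 1157.61, sale of domestic government bonds to non-residents 1518.87; capital account: capital transfers received from emigrants 151.76.)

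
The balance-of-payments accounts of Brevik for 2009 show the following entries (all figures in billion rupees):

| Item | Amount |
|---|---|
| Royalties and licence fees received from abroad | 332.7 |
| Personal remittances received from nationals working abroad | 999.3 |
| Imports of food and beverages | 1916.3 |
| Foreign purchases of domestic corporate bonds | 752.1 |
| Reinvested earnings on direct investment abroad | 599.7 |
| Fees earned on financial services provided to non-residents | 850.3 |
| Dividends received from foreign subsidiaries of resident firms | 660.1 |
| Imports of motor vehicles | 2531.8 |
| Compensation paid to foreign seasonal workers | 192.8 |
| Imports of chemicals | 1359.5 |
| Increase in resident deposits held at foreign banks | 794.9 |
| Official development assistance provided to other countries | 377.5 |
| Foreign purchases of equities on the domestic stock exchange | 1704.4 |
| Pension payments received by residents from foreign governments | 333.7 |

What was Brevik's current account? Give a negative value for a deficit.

-2602.1

Goods: -1916.3 - 2531.8 - 1359.5 = -5807.6
Services: 850.3 + 332.7 = 1183.0
Primary income: -192.8 + 660.1 + 599.7 = 1067.0
Secondary income: -377.5 + 999.3 + 333.7 = 955.5
Current account = (-5807.6) + 1183.0 + 1067.0 + 955.5 = -2602.1
(Excluded from the current account — financial account: foreign purchases of domestic corporate bonds 752.1, increase in resident deposits held at foreign banks 794.9, foreign purchases of equities on the domestic stock exchange 1704.4.)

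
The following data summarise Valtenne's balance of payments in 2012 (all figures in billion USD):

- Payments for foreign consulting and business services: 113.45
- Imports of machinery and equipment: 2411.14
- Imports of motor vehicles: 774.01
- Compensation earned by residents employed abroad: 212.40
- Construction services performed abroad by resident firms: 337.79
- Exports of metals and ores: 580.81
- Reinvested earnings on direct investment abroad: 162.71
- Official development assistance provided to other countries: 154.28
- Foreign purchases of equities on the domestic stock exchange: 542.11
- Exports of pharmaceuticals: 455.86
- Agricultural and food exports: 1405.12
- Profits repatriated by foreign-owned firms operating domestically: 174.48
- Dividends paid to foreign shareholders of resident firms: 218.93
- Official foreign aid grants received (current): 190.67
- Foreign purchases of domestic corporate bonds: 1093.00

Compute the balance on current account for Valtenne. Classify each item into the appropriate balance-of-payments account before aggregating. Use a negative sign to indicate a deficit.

-500.93

Goods: 580.81 - 2411.14 + 1405.12 + 455.86 - 774.01 = -743.36
Services: -113.45 + 337.79 = 224.34
Primary income: -218.93 + 212.40 - 174.48 + 162.71 = -18.30
Secondary income: 190.67 - 154.28 = 36.39
Current account = (-743.36) + 224.34 + (-18.30) + 36.39 = -500.93
(Excluded from the current account — financial account: foreign purchases of equities on the domestic stock exchange 542.11, foreign purchases of domestic corporate bonds 1093.00.)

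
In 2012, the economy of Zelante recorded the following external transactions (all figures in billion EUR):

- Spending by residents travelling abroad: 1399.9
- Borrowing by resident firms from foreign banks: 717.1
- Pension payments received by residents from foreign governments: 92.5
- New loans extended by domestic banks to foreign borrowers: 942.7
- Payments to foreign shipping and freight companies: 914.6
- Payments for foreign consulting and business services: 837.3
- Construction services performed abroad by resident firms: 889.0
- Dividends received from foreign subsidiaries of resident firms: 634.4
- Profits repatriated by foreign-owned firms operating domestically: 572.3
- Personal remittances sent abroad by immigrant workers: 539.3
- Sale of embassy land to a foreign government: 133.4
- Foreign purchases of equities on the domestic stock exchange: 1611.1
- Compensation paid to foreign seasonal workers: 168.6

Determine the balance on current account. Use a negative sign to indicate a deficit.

-2816.1

Services: -1399.9 - 837.3 - 914.6 + 889.0 = -2262.8
Primary income: -168.6 + 634.4 - 572.3 = -106.5
Secondary income: 92.5 - 539.3 = -446.8
Current account = (-2262.8) + (-106.5) + (-446.8) = -2816.1
(Excluded from the current account — financial account: borrowing by resident firms from foreign banks 717.1, new loans extended by domestic banks to foreign borrowers 942.7, foreign purchases of equities on the domestic stock exchange 1611.1; capital account: sale of embassy land to a foreign government 133.4.)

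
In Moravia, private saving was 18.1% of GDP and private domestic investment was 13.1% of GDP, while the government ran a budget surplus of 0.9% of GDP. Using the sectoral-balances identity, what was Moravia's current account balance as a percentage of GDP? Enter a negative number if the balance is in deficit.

By the sectoral-balances identity, CA = (S_private - I) + (T - G).
Private balance = 18.1 - 13.1 = 5.0
Government balance (T - G) = 0.9
CA = 5.0 + 0.9 = 5.9

5.9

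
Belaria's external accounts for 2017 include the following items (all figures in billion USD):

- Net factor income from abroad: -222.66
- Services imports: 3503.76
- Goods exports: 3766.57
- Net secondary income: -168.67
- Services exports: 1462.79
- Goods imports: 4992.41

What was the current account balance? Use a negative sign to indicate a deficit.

-3658.14

Goods balance = 3766.57 - 4992.41 = -1225.84
Services balance = 1462.79 - 3503.76 = -2040.97
Trade balance (goods + services) = -1225.84 + (-2040.97) = -3266.81
Net primary income = -222.66
Net secondary income = -168.67
Current account = -3266.81 + (-222.66) + (-168.67) = -3658.14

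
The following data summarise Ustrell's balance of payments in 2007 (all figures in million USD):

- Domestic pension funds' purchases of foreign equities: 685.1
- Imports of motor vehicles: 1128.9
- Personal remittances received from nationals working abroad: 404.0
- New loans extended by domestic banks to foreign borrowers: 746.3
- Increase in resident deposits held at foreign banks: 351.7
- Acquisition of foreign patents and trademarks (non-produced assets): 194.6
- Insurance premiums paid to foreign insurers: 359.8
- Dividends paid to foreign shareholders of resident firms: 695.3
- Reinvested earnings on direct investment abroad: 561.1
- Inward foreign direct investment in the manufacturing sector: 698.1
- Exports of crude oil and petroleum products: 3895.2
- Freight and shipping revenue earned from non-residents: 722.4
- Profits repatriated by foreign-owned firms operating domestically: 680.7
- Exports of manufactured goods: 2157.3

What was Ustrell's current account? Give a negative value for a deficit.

4875.3

Goods: 2157.3 - 1128.9 + 3895.2 = 4923.6
Services: 722.4 - 359.8 = 362.6
Primary income: 561.1 - 680.7 - 695.3 = -814.9
Secondary income: 404.0
Current account = 4923.6 + 362.6 + (-814.9) + 404.0 = 4875.3
(Excluded from the current account — financial account: domestic pension funds' purchases of foreign equities 685.1, new loans extended by domestic banks to foreign borrowers 746.3, increase in resident deposits held at foreign banks 351.7, inward foreign direct investment in the manufacturing sector 698.1; capital account: acquisition of foreign patents and trademarks (non-produced assets) 194.6.)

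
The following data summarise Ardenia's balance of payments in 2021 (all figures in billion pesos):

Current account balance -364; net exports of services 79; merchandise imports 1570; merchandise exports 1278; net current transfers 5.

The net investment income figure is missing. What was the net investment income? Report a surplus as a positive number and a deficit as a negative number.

Current account = goods balance + services balance + net primary income + net secondary income
Sum of the known components = -208
Net investment income = CA - (known components) = -364 - (-208) = -156

-156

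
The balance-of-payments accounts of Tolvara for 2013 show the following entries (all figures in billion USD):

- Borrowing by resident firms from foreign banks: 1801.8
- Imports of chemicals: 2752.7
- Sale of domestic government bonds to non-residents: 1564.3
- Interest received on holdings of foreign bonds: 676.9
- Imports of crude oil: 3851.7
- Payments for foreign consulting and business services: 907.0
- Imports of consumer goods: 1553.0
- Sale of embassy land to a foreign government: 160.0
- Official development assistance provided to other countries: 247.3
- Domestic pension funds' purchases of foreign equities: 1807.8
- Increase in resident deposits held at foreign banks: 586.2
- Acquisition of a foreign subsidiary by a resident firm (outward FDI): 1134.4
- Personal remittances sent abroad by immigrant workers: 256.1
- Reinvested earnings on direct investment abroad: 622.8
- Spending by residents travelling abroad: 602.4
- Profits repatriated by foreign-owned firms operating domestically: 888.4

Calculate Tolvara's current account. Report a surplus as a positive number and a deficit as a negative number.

Goods: -3851.7 - 1553.0 - 2752.7 = -8157.4
Services: -907.0 - 602.4 = -1509.4
Primary income: 622.8 - 888.4 + 676.9 = 411.3
Secondary income: -256.1 - 247.3 = -503.4
Current account = (-8157.4) + (-1509.4) + 411.3 + (-503.4) = -9758.9
(Excluded from the current account — financial account: borrowing by resident firms from foreign banks 1801.8, sale of domestic government bonds to non-residents 1564.3, domestic pension funds' purchases of foreign equities 1807.8, increase in resident deposits held at foreign banks 586.2, acquisition of a foreign subsidiary by a resident firm (outward FDI) 1134.4; capital account: sale of embassy land to a foreign government 160.0.)

-9758.9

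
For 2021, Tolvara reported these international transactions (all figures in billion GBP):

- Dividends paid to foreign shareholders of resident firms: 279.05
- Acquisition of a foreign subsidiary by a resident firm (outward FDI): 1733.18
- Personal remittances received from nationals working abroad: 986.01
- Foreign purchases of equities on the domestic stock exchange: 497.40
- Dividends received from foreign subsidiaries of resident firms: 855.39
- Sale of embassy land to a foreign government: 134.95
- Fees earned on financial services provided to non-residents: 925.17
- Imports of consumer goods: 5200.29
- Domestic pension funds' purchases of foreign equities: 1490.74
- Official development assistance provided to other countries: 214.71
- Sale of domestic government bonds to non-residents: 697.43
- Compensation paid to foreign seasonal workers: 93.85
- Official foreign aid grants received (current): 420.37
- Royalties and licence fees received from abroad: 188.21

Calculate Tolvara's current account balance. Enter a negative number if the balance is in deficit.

-2412.75

Goods: -5200.29
Services: 188.21 + 925.17 = 1113.38
Primary income: -93.85 + 855.39 - 279.05 = 482.49
Secondary income: -214.71 + 986.01 + 420.37 = 1191.67
Current account = (-5200.29) + 1113.38 + 482.49 + 1191.67 = -2412.75
(Excluded from the current account — financial account: acquisition of a foreign subsidiary by a resident firm (outward FDI) 1733.18, foreign purchases of equities on the domestic stock exchange 497.40, domestic pension funds' purchases of foreign equities 1490.74, sale of domestic government bonds to non-residents 697.43; capital account: sale of embassy land to a foreign government 134.95.)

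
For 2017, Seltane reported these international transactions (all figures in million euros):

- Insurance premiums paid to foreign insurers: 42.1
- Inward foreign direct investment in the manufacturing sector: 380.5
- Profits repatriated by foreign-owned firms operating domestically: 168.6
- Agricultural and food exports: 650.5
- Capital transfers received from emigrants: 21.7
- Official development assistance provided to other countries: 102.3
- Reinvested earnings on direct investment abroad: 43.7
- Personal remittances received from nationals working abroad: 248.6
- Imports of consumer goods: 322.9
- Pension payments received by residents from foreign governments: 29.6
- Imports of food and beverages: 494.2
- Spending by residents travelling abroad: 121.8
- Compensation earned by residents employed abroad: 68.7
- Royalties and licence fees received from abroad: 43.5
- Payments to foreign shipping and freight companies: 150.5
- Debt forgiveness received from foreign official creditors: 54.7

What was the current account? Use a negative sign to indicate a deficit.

-317.8

Goods: -322.9 + 650.5 - 494.2 = -166.6
Services: 43.5 - 150.5 - 42.1 - 121.8 = -270.9
Primary income: 43.7 + 68.7 - 168.6 = -56.2
Secondary income: -102.3 + 29.6 + 248.6 = 175.9
Current account = (-166.6) + (-270.9) + (-56.2) + 175.9 = -317.8
(Excluded from the current account — financial account: inward foreign direct investment in the manufacturing sector 380.5; capital account: capital transfers received from emigrants 21.7, debt forgiveness received from foreign official creditors 54.7.)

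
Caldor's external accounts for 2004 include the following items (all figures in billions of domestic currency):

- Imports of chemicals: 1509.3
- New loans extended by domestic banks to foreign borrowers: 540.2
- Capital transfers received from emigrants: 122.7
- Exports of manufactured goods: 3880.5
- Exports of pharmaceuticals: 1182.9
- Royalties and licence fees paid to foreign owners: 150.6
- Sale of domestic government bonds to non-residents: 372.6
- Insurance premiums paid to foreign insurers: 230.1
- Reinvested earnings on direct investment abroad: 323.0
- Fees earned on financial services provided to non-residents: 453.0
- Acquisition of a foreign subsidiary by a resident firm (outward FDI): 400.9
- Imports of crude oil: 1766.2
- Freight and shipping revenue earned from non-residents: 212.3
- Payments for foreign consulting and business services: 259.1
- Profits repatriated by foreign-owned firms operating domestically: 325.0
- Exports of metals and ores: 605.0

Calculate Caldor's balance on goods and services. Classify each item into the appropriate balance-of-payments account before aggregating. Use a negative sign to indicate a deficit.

Goods: 1182.9 + 605.0 - 1509.3 - 1766.2 + 3880.5 = 2392.9
Services: 212.3 - 259.1 - 150.6 - 230.1 + 453.0 = 25.5
Trade balance = 2392.9 + 25.5 = 2418.4
(Excluded from the trade balance — financial account: new loans extended by domestic banks to foreign borrowers 540.2, sale of domestic government bonds to non-residents 372.6, acquisition of a foreign subsidiary by a resident firm (outward FDI) 400.9; capital account: capital transfers received from emigrants 122.7; primary income: reinvested earnings on direct investment abroad 323.0, profits repatriated by foreign-owned firms operating domestically 325.0.)

2418.4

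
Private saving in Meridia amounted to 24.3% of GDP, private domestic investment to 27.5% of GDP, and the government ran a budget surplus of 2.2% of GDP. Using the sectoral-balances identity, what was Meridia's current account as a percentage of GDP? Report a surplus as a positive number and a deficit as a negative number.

By the sectoral-balances identity, CA = (S_private - I) + (T - G).
Private balance = 24.3 - 27.5 = -3.2
Government balance (T - G) = 2.2
CA = -3.2 + 2.2 = -1.0

-1.0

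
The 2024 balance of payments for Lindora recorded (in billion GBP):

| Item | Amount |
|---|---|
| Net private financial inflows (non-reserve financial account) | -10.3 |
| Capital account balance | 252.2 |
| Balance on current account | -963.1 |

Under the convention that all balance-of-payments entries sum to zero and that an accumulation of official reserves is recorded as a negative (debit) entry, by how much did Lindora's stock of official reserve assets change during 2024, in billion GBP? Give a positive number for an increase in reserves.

Official reserve transactions balance = -((-963.1) + 252.2 + (-10.3)) = 721.2
An accumulation of reserves is recorded as a debit (negative entry), so the change in the stock of reserves is the negative of that balance.
Change in official reserves = -(721.2) = -721.2

-721.2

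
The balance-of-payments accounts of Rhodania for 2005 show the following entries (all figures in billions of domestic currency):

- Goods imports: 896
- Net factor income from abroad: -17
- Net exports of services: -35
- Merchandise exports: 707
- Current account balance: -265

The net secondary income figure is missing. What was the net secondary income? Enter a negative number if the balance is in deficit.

Current account = goods balance + services balance + net primary income + net secondary income
Sum of the known components = -241
Net secondary income = CA - (known components) = -265 - (-241) = -24

-24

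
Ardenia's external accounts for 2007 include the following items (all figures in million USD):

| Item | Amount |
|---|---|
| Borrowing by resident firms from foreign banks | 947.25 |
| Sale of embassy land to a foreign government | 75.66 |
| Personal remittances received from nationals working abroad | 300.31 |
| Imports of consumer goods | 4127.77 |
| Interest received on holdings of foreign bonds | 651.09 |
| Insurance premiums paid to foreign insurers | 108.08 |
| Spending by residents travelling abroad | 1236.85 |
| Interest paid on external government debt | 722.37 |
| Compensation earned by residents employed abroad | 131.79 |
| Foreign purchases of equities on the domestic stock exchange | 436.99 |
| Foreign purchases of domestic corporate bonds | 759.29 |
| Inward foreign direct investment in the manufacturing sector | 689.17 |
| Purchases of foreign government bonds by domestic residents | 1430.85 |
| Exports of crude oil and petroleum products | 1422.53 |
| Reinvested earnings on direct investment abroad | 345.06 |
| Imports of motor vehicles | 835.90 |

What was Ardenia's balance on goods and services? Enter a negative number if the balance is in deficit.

Goods: -835.90 + 1422.53 - 4127.77 = -3541.14
Services: -1236.85 - 108.08 = -1344.93
Trade balance = -3541.14 + (-1344.93) = -4886.07
(Excluded from the trade balance — financial account: borrowing by resident firms from foreign banks 947.25, foreign purchases of equities on the domestic stock exchange 436.99, foreign purchases of domestic corporate bonds 759.29, inward foreign direct investment in the manufacturing sector 689.17, purchases of foreign government bonds by domestic residents 1430.85; capital account: sale of embassy land to a foreign government 75.66; secondary income: personal remittances received from nationals working abroad 300.31; primary income: interest received on holdings of foreign bonds 651.09, interest paid on external government debt 722.37, compensation earned by residents employed abroad 131.79, reinvested earnings on direct investment abroad 345.06.)

-4886.07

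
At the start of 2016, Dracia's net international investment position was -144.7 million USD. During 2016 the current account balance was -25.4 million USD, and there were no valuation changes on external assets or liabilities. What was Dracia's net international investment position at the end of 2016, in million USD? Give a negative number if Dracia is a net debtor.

-170.1

With no valuation effects, change in NIIP = current account = -25.4
End-of-year NIIP = -144.7 + (-25.4) = -170.1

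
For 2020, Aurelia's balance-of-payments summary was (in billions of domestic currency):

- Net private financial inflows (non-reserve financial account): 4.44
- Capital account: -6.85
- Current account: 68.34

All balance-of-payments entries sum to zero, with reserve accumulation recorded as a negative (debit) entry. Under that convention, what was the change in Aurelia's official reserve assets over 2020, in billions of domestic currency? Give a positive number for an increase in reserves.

Official reserve transactions balance = -(68.34 + (-6.85) + 4.44) = -65.93
An accumulation of reserves is recorded as a debit (negative entry), so the change in the stock of reserves is the negative of that balance.
Change in official reserves = -(-65.93) = 65.93

65.93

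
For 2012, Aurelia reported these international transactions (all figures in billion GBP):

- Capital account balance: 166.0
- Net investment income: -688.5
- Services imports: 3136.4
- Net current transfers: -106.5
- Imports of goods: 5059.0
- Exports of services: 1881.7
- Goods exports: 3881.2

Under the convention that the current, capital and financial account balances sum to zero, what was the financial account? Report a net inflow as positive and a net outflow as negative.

Goods balance = 3881.2 - 5059.0 = -1177.8
Services balance = 1881.7 - 3136.4 = -1254.7
Trade balance (goods + services) = -1177.8 + (-1254.7) = -2432.5
Net primary income = -688.5
Net secondary income = -106.5
Current account = -2432.5 + (-688.5) + (-106.5) = -3227.5
Financial account = -(-3227.5 + 166.0) = 3061.5

3061.5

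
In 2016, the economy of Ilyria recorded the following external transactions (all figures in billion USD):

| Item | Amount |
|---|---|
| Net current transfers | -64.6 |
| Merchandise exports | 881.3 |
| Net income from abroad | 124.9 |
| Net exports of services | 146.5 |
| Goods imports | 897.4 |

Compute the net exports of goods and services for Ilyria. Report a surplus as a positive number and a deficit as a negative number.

130.4

Goods balance = 881.3 - 897.4 = -16.1
Services balance = 146.5
Trade balance (goods + services) = -16.1 + 146.5 = 130.4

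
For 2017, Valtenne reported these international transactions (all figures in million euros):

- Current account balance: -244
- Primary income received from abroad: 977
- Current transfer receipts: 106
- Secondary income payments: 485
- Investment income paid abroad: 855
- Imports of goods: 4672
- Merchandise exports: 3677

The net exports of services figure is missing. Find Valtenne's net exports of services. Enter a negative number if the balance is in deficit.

Current account = goods balance + services balance + net primary income + net secondary income
Sum of the known components = -1252
Net exports of services = CA - (known components) = -244 - (-1252) = 1008

1008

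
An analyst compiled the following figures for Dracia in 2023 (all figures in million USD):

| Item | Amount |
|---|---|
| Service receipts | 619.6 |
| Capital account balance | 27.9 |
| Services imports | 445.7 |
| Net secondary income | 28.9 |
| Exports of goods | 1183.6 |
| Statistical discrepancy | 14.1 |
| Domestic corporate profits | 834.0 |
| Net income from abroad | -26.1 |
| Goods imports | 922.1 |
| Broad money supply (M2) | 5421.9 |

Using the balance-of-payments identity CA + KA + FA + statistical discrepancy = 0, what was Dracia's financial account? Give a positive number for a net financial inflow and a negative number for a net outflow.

-480.2

Goods balance = 1183.6 - 922.1 = 261.5
Services balance = 619.6 - 445.7 = 173.9
Trade balance (goods + services) = 261.5 + 173.9 = 435.4
Net primary income = -26.1
Net secondary income = 28.9
Current account = 435.4 + (-26.1) + 28.9 = 438.2
Financial account = -(438.2 + 27.9 + 14.1) = -480.2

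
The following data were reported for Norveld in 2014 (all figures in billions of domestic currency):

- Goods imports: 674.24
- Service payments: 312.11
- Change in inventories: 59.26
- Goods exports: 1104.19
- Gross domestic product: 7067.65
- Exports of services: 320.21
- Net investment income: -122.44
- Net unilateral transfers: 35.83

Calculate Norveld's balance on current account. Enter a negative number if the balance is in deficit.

351.44

Goods balance = 1104.19 - 674.24 = 429.95
Services balance = 320.21 - 312.11 = 8.10
Trade balance (goods + services) = 429.95 + 8.10 = 438.05
Net primary income = -122.44
Net secondary income = 35.83
Current account = 438.05 + (-122.44) + 35.83 = 351.44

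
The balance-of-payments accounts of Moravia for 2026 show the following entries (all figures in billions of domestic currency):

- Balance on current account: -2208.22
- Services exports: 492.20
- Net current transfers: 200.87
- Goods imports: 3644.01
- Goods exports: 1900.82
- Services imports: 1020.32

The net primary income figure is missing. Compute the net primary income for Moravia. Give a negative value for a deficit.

Current account = goods balance + services balance + net primary income + net secondary income
Sum of the known components = -2070.44
Net primary income = CA - (known components) = -2208.22 - (-2070.44) = -137.78

-137.78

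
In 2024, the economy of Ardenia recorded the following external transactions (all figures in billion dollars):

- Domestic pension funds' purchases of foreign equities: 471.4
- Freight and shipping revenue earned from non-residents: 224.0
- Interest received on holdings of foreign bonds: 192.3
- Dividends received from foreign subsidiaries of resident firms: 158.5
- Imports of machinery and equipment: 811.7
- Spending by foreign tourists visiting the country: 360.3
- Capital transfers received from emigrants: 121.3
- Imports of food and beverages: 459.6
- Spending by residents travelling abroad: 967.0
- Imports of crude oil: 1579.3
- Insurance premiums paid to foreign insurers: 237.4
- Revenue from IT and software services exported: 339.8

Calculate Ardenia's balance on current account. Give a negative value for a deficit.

-2780.1

Goods: -1579.3 - 811.7 - 459.6 = -2850.6
Services: -967.0 + 224.0 + 339.8 - 237.4 + 360.3 = -280.3
Primary income: 158.5 + 192.3 = 350.8
Current account = (-2850.6) + (-280.3) + 350.8 = -2780.1
(Excluded from the current account — financial account: domestic pension funds' purchases of foreign equities 471.4; capital account: capital transfers received from emigrants 121.3.)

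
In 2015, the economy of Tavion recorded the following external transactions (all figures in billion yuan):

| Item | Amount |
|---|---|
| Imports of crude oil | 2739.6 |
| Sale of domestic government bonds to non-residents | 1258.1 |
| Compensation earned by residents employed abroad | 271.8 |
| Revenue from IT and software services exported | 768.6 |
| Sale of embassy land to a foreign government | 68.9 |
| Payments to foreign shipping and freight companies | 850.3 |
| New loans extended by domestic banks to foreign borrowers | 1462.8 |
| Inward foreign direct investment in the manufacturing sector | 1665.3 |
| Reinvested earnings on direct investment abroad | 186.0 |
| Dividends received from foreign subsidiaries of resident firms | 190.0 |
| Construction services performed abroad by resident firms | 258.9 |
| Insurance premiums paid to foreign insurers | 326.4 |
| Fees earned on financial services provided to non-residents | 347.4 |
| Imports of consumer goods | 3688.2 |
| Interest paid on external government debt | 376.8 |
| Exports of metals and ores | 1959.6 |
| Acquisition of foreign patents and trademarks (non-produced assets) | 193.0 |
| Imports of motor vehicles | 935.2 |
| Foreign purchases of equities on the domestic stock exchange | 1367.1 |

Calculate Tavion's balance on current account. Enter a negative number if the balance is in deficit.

Goods: -3688.2 - 935.2 + 1959.6 - 2739.6 = -5403.4
Services: -850.3 + 258.9 + 768.6 - 326.4 + 347.4 = 198.2
Primary income: 190.0 + 186.0 + 271.8 - 376.8 = 271.0
Current account = (-5403.4) + 198.2 + 271.0 = -4934.2
(Excluded from the current account — financial account: sale of domestic government bonds to non-residents 1258.1, new loans extended by domestic banks to foreign borrowers 1462.8, inward foreign direct investment in the manufacturing sector 1665.3, foreign purchases of equities on the domestic stock exchange 1367.1; capital account: sale of embassy land to a foreign government 68.9, acquisition of foreign patents and trademarks (non-produced assets) 193.0.)

-4934.2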